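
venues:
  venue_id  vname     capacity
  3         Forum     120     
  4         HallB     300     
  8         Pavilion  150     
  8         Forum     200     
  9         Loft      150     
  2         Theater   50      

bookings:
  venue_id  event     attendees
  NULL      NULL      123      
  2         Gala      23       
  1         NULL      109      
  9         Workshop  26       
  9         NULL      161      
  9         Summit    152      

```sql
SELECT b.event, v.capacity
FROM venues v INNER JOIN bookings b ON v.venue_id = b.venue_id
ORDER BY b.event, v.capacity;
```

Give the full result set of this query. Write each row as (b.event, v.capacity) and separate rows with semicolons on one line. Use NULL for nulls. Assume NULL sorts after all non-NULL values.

(Gala, 50); (Summit, 150); (Workshop, 150); (NULL, 150)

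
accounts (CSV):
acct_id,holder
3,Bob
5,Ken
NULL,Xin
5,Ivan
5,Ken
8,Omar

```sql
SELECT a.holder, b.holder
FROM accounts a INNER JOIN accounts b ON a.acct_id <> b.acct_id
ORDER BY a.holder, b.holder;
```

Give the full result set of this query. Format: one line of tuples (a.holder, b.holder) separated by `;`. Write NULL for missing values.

INNER JOIN keeps only pairs where the ON condition holds.
Matching on a.acct_id <> b.acct_id. A NULL in a compared column never satisfies the condition.
- acct_id=3: 4 matching b row(s), so 4 row(s) emitted.
- acct_id=5: 2 matching b row(s), so 2 row(s) emitted.
- acct_id=NULL: no matching b row, dropped.
- acct_id=5: 2 matching b row(s), so 2 row(s) emitted.
- acct_id=5: 2 matching b row(s), so 2 row(s) emitted.
- acct_id=8: 4 matching b row(s), so 4 row(s) emitted.

(Bob, Ivan); (Bob, Ken); (Bob, Ken); (Bob, Omar); (Ivan, Bob); (Ivan, Omar); (Ken, Bob); (Ken, Bob); (Ken, Omar); (Ken, Omar); (Omar, Bob); (Omar, Ivan); (Omar, Ken); (Omar, Ken)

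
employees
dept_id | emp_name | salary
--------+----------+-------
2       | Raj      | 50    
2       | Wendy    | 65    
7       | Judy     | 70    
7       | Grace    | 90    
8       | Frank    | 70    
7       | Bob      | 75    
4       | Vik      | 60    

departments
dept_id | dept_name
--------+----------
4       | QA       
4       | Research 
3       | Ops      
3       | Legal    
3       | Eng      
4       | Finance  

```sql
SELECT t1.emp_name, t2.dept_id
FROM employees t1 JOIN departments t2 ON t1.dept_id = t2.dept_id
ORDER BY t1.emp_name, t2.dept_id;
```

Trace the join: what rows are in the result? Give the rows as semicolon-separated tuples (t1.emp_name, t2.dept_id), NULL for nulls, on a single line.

(Vik, 4); (Vik, 4); (Vik, 4)

INNER JOIN keeps only pairs where the ON condition holds.
Matching on t1.dept_id = t2.dept_id.
- t1 row (dept_id=2): no match → dropped.
- t1 row (dept_id=2): no match → dropped.
- t1 row (dept_id=7): no match → dropped.
- t1 row (dept_id=7): no match → dropped.
- t1 row (dept_id=8): no match → dropped.
- t1 row (dept_id=7): no match → dropped.
- t1 row (dept_id=4): matches 3 t2 row(s) → 3 output row(s).
After projecting and ordering:
t1.emp_name | t2.dept_id
Vik | 4
Vik | 4
Vik | 4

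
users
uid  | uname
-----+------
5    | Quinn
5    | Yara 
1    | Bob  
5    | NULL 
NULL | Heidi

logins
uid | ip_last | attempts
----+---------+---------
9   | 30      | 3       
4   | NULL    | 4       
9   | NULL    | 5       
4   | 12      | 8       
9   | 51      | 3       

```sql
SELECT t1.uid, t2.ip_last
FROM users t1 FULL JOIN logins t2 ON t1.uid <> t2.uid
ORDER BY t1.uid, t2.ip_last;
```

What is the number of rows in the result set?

FULL OUTER JOIN keeps every row from both sides; unmatched rows get NULL for the other side's columns.
Matching on t1.uid <> t2.uid. A NULL in a compared column never satisfies the condition.
- t1[0] uid=5 → 5 match(es) in t2 → 5 row(s).
- t1[1] uid=5 → 5 match(es) in t2 → 5 row(s).
- t1[2] uid=1 → 5 match(es) in t2 → 5 row(s).
- t1[3] uid=5 → 5 match(es) in t2 → 5 row(s).
- t1[4] uid=NULL → no match; kept with NULLs on the t2 side.
Total: 20 matched + 1 padded = 21 rows.

21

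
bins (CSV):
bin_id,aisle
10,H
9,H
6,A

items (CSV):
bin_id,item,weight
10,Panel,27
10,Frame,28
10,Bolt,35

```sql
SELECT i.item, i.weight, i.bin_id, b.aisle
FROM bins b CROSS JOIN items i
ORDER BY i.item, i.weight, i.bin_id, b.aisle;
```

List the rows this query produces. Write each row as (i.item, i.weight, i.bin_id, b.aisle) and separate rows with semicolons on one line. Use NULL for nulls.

CROSS JOIN pairs every row of `bins` with every row of `items`: 3 × 3 = 9 rows.

(Bolt, 35, 10, A); (Bolt, 35, 10, H); (Bolt, 35, 10, H); (Frame, 28, 10, A); (Frame, 28, 10, H); (Frame, 28, 10, H); (Panel, 27, 10, A); (Panel, 27, 10, H); (Panel, 27, 10, H)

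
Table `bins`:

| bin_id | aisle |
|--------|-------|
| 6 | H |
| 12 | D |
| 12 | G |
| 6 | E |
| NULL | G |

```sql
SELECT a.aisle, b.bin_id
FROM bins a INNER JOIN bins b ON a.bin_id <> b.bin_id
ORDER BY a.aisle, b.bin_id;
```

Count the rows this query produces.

8

INNER JOIN keeps only pairs where the ON condition holds.
Matching on a.bin_id <> b.bin_id. A NULL in a compared column never satisfies the condition.
Matched pairs: 8.
Total: 8 rows.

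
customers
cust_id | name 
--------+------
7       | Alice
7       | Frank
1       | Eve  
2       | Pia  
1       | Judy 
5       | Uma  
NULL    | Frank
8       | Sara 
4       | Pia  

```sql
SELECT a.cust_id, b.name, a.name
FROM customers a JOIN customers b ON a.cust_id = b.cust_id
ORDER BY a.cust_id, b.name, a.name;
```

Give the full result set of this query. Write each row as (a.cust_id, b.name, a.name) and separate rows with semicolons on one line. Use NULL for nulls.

INNER JOIN keeps only pairs where the ON condition holds.
Matching on a.cust_id = b.cust_id. A NULL in a compared column never satisfies the condition.
- a[0] cust_id=7 → 2 match(es) in b → 2 row(s).
- a[1] cust_id=7 → 2 match(es) in b → 2 row(s).
- a[2] cust_id=1 → 2 match(es) in b → 2 row(s).
- a[3] cust_id=2 → 1 match(es) in b → 1 row(s).
- a[4] cust_id=1 → 2 match(es) in b → 2 row(s).
- a[5] cust_id=5 → 1 match(es) in b → 1 row(s).
- a[6] cust_id=NULL → no match; dropped.
- a[7] cust_id=8 → 1 match(es) in b → 1 row(s).
- a[8] cust_id=4 → 1 match(es) in b → 1 row(s).

(1, Eve, Eve); (1, Eve, Judy); (1, Judy, Eve); (1, Judy, Judy); (2, Pia, Pia); (4, Pia, Pia); (5, Uma, Uma); (7, Alice, Alice); (7, Alice, Frank); (7, Frank, Alice); (7, Frank, Frank); (8, Sara, Sara)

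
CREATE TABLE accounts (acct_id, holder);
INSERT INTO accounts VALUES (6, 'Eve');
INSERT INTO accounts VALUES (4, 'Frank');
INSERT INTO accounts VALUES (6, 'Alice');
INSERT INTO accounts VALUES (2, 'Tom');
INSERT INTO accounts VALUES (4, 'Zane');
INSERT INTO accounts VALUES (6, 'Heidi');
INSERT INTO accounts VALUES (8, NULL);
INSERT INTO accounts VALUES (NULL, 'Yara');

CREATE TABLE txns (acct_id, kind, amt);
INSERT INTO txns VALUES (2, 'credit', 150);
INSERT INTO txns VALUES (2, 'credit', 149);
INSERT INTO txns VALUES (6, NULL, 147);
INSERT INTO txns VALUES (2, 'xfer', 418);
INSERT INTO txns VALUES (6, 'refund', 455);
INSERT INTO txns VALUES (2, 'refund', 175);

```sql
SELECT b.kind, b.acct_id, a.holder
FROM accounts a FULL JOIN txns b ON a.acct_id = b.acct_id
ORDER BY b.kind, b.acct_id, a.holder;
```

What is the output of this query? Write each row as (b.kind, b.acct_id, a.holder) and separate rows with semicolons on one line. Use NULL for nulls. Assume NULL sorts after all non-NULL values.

FULL OUTER JOIN keeps every row from both sides; unmatched rows get NULL for the other side's columns.
Matching on a.acct_id = b.acct_id. A NULL in a compared column never satisfies the condition.
- a row (acct_id=6): matches 2 b row(s) → 2 output row(s).
- a row (acct_id=4): no match → kept, b columns NULL.
- a row (acct_id=6): matches 2 b row(s) → 2 output row(s).
- a row (acct_id=2): matches 4 b row(s) → 4 output row(s).
- a row (acct_id=4): no match → kept, b columns NULL.
- a row (acct_id=6): matches 2 b row(s) → 2 output row(s).
- a row (acct_id=8): no match → kept, b columns NULL.
- a row (acct_id=NULL): no match → kept, b columns NULL.

(credit, 2, Tom); (credit, 2, Tom); (refund, 2, Tom); (refund, 6, Alice); (refund, 6, Eve); (refund, 6, Heidi); (xfer, 2, Tom); (NULL, 6, Alice); (NULL, 6, Eve); (NULL, 6, Heidi); (NULL, NULL, Frank); (NULL, NULL, Yara); (NULL, NULL, Zane); (NULL, NULL, NULL)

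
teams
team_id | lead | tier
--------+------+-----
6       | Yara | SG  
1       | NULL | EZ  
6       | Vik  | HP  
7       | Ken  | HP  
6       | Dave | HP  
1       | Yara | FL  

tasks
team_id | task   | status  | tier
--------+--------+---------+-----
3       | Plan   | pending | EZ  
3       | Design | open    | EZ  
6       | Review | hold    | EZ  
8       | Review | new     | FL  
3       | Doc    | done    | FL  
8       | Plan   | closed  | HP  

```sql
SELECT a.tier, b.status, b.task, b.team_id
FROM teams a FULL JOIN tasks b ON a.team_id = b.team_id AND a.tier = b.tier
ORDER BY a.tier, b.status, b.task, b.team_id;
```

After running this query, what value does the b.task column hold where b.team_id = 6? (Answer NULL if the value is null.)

Review

FULL OUTER JOIN keeps every row from both sides; unmatched rows get NULL for the other side's columns.
Matching on a.team_id = b.team_id AND a.tier = b.tier.
- a (team_id=6, tier=SG) has no partner → padded with NULL.
- a (team_id=1, tier=EZ) has no partner → padded with NULL.
- a (team_id=6, tier=HP) has no partner → padded with NULL.
- a (team_id=7, tier=HP) has no partner → padded with NULL.
- a (team_id=6, tier=HP) has no partner → padded with NULL.
- a (team_id=1, tier=FL) has no partner → padded with NULL.
- plus 6 unmatched b row(s), each kept with NULL a columns.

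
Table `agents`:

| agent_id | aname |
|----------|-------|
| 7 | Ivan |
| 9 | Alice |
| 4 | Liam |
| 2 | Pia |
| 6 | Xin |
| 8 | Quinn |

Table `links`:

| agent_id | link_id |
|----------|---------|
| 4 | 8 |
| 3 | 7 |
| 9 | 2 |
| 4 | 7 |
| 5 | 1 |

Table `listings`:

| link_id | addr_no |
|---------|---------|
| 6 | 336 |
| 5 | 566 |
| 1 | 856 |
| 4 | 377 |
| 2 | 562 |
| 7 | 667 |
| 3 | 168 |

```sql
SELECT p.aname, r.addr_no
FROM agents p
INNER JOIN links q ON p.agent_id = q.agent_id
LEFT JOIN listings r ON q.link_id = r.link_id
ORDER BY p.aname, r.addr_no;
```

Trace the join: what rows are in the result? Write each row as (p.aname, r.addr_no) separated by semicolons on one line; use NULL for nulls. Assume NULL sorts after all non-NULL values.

Evaluate left to right. First `agents p INNER JOIN links q` on agent_id: 3 row(s).
Then LEFT JOIN `listings r` on link_id: each of those 3 rows is kept; rows whose q.link_id has no match in r get NULL for r's columns.

(Alice, 562); (Liam, 667); (Liam, NULL)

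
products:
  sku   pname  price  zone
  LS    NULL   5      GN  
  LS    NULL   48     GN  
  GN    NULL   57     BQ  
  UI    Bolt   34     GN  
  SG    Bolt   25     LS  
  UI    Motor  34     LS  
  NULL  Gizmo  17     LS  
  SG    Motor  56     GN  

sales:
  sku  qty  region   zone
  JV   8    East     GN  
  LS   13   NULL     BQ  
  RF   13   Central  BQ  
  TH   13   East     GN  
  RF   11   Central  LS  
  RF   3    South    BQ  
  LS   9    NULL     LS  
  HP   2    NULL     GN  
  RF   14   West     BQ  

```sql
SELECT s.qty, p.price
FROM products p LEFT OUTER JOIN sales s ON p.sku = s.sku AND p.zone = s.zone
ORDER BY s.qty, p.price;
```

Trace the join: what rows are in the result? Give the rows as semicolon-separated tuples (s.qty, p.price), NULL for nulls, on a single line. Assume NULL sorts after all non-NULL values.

(NULL, 5); (NULL, 17); (NULL, 25); (NULL, 34); (NULL, 34); (NULL, 48); (NULL, 56); (NULL, 57)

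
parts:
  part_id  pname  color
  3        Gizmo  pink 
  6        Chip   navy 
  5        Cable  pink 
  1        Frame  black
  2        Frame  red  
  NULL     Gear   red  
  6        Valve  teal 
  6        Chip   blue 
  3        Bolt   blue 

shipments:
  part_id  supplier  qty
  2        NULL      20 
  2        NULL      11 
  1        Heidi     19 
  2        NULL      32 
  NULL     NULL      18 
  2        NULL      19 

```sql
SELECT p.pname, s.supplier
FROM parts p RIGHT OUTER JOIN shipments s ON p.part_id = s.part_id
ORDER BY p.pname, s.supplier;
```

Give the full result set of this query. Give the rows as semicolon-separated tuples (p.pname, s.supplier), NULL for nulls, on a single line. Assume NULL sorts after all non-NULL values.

RIGHT JOIN keeps every row from `shipments`; unmatched rows get NULL for `parts`'s columns.
Matching on p.part_id = s.part_id. A NULL in a compared column never satisfies the condition.
Matched pairs: 5; unmatched s rows kept: 1.

(Frame, Heidi); (Frame, NULL); (Frame, NULL); (Frame, NULL); (Frame, NULL); (NULL, NULL)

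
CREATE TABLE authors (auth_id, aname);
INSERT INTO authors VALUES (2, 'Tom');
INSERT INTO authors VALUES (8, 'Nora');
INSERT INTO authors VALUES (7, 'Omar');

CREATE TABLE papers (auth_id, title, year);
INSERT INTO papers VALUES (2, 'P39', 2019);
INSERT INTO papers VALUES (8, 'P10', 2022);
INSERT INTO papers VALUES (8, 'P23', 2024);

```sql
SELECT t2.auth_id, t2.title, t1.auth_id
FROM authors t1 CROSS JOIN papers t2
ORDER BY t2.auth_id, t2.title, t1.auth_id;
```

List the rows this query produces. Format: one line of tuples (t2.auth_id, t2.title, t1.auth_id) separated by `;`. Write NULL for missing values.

(2, P39, 2); (2, P39, 7); (2, P39, 8); (8, P10, 2); (8, P10, 7); (8, P10, 8); (8, P23, 2); (8, P23, 7); (8, P23, 8)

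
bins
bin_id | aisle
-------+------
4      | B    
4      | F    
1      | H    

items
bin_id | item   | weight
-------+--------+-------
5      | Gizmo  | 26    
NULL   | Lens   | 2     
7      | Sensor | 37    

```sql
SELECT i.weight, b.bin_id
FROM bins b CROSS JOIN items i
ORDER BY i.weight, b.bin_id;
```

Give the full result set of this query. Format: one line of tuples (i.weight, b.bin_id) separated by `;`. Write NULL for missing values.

(2, 1); (2, 4); (2, 4); (26, 1); (26, 4); (26, 4); (37, 1); (37, 4); (37, 4)

CROSS JOIN pairs every row of `bins` with every row of `items`: 3 × 3 = 9 rows.
After projecting and ordering:
i.weight | b.bin_id
2 | 1
2 | 4
2 | 4
26 | 1
26 | 4
26 | 4
37 | 1
37 | 4
37 | 4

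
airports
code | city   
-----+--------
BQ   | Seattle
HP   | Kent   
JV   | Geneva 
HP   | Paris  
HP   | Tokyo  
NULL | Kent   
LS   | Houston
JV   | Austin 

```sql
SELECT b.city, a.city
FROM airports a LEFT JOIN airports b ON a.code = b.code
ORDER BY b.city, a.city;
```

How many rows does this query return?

LEFT JOIN keeps every row from `airports a`; unmatched rows get NULL for `airports b`'s columns.
Matching on a.code = b.code. A NULL in a compared column never satisfies the condition.
- code=BQ: 1 matching b row(s), so 1 row(s) emitted.
- code=HP: 3 matching b row(s), so 3 row(s) emitted.
- code=JV: 2 matching b row(s), so 2 row(s) emitted.
- code=HP: 3 matching b row(s), so 3 row(s) emitted.
- code=HP: 3 matching b row(s), so 3 row(s) emitted.
- code=NULL: no b row matches, row kept with b columns NULL.
- code=LS: 1 matching b row(s), so 1 row(s) emitted.
- code=JV: 2 matching b row(s), so 2 row(s) emitted.
Total: 15 matched + 1 padded = 16 rows.

16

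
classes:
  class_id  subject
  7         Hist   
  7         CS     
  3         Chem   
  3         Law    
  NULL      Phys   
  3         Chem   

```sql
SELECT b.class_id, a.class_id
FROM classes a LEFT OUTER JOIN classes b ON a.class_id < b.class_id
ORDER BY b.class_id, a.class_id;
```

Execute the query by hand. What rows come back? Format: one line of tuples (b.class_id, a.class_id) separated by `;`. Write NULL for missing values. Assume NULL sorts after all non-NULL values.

(7, 3); (7, 3); (7, 3); (7, 3); (7, 3); (7, 3); (NULL, 7); (NULL, 7); (NULL, NULL)

LEFT JOIN keeps every row from `classes a`; unmatched rows get NULL for `classes b`'s columns.
Matching on a.class_id < b.class_id. A NULL in a compared column never satisfies the condition.
- a row (class_id=7): no match → kept, b columns NULL.
- a row (class_id=7): no match → kept, b columns NULL.
- a row (class_id=3): matches 2 b row(s) → 2 output row(s).
- a row (class_id=3): matches 2 b row(s) → 2 output row(s).
- a row (class_id=NULL): no match → kept, b columns NULL.
- a row (class_id=3): matches 2 b row(s) → 2 output row(s).
After projecting and ordering:
b.class_id | a.class_id
7 | 3
7 | 3
7 | 3
7 | 3
7 | 3
7 | 3
NULL | 7
NULL | 7
NULL | NULL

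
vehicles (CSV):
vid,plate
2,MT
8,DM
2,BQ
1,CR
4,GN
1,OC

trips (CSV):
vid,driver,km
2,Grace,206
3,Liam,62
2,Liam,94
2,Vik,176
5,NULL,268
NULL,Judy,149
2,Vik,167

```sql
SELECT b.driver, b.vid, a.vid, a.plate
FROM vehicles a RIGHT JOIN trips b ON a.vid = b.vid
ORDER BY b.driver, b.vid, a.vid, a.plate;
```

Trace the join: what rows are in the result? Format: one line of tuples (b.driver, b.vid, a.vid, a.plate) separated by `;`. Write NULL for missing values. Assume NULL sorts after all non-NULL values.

RIGHT JOIN keeps every row from `trips`; unmatched rows get NULL for `vehicles`'s columns.
Matching on a.vid = b.vid. A NULL in a compared column never satisfies the condition.
- a (vid=2) pairs with 4 row(s) of b.
- a (vid=8) has no partner in b.
- a (vid=2) pairs with 4 row(s) of b.
- a (vid=1) has no partner in b.
- a (vid=4) has no partner in b.
- a (vid=1) has no partner in b.
- plus 3 unmatched b row(s), each kept with NULL a columns.

(Grace, 2, 2, BQ); (Grace, 2, 2, MT); (Judy, NULL, NULL, NULL); (Liam, 2, 2, BQ); (Liam, 2, 2, MT); (Liam, 3, NULL, NULL); (Vik, 2, 2, BQ); (Vik, 2, 2, BQ); (Vik, 2, 2, MT); (Vik, 2, 2, MT); (NULL, 5, NULL, NULL)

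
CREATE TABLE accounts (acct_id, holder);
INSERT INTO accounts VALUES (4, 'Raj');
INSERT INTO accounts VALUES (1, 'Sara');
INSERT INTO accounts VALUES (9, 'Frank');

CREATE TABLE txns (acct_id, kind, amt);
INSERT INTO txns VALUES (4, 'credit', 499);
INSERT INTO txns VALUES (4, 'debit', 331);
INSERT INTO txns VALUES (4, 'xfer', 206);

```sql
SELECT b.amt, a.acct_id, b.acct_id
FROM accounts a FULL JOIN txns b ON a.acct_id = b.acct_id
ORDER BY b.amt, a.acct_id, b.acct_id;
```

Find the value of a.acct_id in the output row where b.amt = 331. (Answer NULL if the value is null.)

4

FULL OUTER JOIN keeps every row from both sides; unmatched rows get NULL for the other side's columns.
Matching on a.acct_id = b.acct_id.
- a[0] acct_id=4 → 3 match(es) in b → 3 row(s).
- a[1] acct_id=1 → no match; kept with NULLs on the b side.
- a[2] acct_id=9 → no match; kept with NULLs on the b side.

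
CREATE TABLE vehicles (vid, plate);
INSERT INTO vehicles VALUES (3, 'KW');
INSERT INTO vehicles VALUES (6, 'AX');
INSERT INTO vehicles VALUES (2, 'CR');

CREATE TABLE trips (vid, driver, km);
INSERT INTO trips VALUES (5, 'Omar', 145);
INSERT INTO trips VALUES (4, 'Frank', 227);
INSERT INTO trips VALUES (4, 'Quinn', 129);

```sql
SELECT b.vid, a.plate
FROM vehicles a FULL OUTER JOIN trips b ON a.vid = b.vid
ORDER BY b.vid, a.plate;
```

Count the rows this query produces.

6

FULL OUTER JOIN keeps every row from both sides; unmatched rows get NULL for the other side's columns.
Matching on a.vid = b.vid.
- a row (vid=3): no match → kept, b columns NULL.
- a row (vid=6): no match → kept, b columns NULL.
- a row (vid=2): no match → kept, b columns NULL.
- plus 3 unmatched b row(s), each kept with NULL a columns.
Total: 0 matched + 6 padded = 6 rows.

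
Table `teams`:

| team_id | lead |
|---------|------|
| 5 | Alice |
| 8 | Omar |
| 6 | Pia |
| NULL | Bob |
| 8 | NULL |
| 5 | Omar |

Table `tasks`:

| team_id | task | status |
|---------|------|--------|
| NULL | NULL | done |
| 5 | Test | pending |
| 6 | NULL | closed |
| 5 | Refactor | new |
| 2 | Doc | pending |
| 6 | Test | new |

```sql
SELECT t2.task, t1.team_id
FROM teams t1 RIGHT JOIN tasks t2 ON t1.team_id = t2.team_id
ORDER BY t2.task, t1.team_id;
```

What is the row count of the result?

8

RIGHT JOIN keeps every row from `tasks`; unmatched rows get NULL for `teams`'s columns.
Matching on t1.team_id = t2.team_id. A NULL in a compared column never satisfies the condition.
- team_id=5: 2 matching t2 row(s), so 2 row(s) emitted.
- team_id=8: no matching t2 row.
- team_id=6: 2 matching t2 row(s), so 2 row(s) emitted.
- team_id=NULL: no matching t2 row.
- team_id=8: no matching t2 row.
- team_id=5: 2 matching t2 row(s), so 2 row(s) emitted.
- 2 t2 row(s) had no t1 match → kept, t1 columns NULL.
Total: 6 matched + 2 padded = 8 rows.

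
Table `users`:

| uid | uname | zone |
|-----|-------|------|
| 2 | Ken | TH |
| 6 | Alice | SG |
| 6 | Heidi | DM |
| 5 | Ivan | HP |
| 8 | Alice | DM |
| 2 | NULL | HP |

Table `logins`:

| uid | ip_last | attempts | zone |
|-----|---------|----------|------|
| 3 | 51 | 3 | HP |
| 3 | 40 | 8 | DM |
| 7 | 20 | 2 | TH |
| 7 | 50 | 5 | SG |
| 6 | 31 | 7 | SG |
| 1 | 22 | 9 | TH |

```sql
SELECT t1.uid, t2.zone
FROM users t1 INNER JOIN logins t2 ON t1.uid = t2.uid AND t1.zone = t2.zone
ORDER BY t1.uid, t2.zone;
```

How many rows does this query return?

INNER JOIN keeps only pairs where the ON condition holds.
Matching on t1.uid = t2.uid AND t1.zone = t2.zone.
- uid=2, zone=TH: no matching t2 row, dropped.
- uid=6, zone=SG: 1 matching t2 row(s), so 1 row(s) emitted.
- uid=6, zone=DM: no matching t2 row, dropped.
- uid=5, zone=HP: no matching t2 row, dropped.
- uid=8, zone=DM: no matching t2 row, dropped.
- uid=2, zone=HP: no matching t2 row, dropped.
Total: 1 rows.

1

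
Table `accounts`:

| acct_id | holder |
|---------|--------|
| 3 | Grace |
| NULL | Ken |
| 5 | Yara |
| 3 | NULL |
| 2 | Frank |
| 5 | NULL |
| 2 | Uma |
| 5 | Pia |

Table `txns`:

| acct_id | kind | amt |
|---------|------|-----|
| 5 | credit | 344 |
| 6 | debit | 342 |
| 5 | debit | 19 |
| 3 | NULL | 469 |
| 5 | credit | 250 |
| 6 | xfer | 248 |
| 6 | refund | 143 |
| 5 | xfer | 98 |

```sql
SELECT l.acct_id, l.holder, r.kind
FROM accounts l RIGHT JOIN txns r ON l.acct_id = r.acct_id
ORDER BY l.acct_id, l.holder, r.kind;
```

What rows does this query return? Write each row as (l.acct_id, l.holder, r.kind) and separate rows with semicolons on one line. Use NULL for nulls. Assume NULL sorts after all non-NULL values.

(3, Grace, NULL); (3, NULL, NULL); (5, Pia, credit); (5, Pia, credit); (5, Pia, debit); (5, Pia, xfer); (5, Yara, credit); (5, Yara, credit); (5, Yara, debit); (5, Yara, xfer); (5, NULL, credit); (5, NULL, credit); (5, NULL, debit); (5, NULL, xfer); (NULL, NULL, debit); (NULL, NULL, refund); (NULL, NULL, xfer)

RIGHT JOIN keeps every row from `txns`; unmatched rows get NULL for `accounts`'s columns.
Matching on l.acct_id = r.acct_id. A NULL in a compared column never satisfies the condition.
- l[0] acct_id=3 → 1 match(es) in r → 1 row(s).
- l[1] acct_id=NULL → no match.
- l[2] acct_id=5 → 4 match(es) in r → 4 row(s).
- l[3] acct_id=3 → 1 match(es) in r → 1 row(s).
- l[4] acct_id=2 → no match.
- l[5] acct_id=5 → 4 match(es) in r → 4 row(s).
- l[6] acct_id=2 → no match.
- l[7] acct_id=5 → 4 match(es) in r → 4 row(s).
- 3 r row(s) had no l match → kept, l columns NULL.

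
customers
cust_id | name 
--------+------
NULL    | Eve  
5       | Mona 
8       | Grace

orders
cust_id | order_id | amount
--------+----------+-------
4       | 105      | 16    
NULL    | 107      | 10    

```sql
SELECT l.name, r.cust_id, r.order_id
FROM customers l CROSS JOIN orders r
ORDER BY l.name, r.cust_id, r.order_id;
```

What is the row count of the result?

6

CROSS JOIN pairs every row of `customers` with every row of `orders`: 3 × 2 = 6 rows.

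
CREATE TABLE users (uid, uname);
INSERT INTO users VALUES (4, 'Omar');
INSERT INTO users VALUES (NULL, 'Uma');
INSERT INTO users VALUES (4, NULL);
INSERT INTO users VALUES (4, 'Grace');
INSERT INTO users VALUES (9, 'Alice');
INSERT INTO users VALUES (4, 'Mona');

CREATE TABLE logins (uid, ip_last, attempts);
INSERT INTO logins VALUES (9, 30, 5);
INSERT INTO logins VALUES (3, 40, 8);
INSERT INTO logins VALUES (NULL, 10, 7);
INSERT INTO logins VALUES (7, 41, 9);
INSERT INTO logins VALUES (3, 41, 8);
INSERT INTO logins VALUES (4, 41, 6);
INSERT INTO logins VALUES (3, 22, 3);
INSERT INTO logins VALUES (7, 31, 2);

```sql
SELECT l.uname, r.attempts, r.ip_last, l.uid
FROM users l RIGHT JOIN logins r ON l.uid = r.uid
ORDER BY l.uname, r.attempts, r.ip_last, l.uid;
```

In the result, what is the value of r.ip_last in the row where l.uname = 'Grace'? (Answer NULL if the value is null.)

RIGHT JOIN keeps every row from `logins`; unmatched rows get NULL for `users`'s columns.
Matching on l.uid = r.uid. A NULL in a compared column never satisfies the condition.
- l (uid=4) pairs with 1 row(s) of r.
- l (uid=NULL) has no partner in r.
- l (uid=4) pairs with 1 row(s) of r.
- l (uid=4) pairs with 1 row(s) of r.
- l (uid=9) pairs with 1 row(s) of r.
- l (uid=4) pairs with 1 row(s) of r.
- 6 r row(s) had no l match → kept, l columns NULL.

41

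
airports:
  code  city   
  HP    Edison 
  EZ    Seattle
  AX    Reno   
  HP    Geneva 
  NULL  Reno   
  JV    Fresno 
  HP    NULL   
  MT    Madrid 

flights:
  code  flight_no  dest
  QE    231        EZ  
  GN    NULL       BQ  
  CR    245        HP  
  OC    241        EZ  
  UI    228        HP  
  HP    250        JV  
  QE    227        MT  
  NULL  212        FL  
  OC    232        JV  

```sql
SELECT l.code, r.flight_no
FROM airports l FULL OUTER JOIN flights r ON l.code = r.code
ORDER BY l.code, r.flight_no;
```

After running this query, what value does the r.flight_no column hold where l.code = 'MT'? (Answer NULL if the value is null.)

NULL

FULL OUTER JOIN keeps every row from both sides; unmatched rows get NULL for the other side's columns.
Matching on l.code = r.code. A NULL in a compared column never satisfies the condition.
Matched pairs: 3; unmatched l rows kept: 5; unmatched r rows kept: 8.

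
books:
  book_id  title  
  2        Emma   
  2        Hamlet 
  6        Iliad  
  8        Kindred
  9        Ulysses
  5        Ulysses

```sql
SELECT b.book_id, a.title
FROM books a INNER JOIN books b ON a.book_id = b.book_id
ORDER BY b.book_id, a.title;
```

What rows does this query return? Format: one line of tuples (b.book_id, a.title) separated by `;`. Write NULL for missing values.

(2, Emma); (2, Emma); (2, Hamlet); (2, Hamlet); (5, Ulysses); (6, Iliad); (8, Kindred); (9, Ulysses)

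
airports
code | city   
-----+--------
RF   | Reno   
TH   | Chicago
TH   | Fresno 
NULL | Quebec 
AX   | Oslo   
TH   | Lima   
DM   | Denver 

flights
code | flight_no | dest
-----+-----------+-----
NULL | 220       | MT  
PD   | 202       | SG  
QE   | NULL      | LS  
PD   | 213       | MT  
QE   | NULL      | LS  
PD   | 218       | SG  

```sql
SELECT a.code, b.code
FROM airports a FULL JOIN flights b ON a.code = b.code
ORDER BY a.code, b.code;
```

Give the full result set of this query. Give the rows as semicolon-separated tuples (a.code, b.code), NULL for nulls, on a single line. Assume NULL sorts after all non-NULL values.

(AX, NULL); (DM, NULL); (RF, NULL); (TH, NULL); (TH, NULL); (TH, NULL); (NULL, PD); (NULL, PD); (NULL, PD); (NULL, QE); (NULL, QE); (NULL, NULL); (NULL, NULL)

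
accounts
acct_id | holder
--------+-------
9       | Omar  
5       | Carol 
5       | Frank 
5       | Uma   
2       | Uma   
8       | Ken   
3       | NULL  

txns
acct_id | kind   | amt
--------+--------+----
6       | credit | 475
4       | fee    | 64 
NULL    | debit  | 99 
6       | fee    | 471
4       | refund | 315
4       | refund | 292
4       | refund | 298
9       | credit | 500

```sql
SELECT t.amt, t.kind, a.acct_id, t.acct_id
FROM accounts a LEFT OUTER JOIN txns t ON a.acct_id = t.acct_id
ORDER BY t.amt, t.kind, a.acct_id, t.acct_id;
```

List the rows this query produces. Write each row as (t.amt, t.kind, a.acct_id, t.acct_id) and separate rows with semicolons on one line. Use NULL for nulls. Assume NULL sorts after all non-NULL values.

LEFT JOIN keeps every row from `accounts`; unmatched rows get NULL for `txns`'s columns.
Matching on a.acct_id = t.acct_id. A NULL in a compared column never satisfies the condition.
Matched pairs: 1; unmatched a rows kept: 6.

(500, credit, 9, 9); (NULL, NULL, 2, NULL); (NULL, NULL, 3, NULL); (NULL, NULL, 5, NULL); (NULL, NULL, 5, NULL); (NULL, NULL, 5, NULL); (NULL, NULL, 8, NULL)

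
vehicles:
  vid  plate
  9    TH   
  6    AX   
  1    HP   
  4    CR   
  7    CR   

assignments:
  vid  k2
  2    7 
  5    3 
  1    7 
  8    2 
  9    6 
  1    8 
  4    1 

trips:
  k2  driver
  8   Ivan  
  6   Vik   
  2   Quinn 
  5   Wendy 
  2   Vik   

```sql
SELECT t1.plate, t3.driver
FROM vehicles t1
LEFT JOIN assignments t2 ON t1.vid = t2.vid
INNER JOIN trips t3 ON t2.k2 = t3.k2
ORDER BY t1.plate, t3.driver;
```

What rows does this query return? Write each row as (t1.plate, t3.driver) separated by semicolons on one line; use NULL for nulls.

Joins associate left-to-right: vehicles LEFT JOIN assignments on vid gives 6 intermediate row(s).
Then INNER JOIN `trips t3` on k2: keep only rows whose t2.k2 appears in t3.

(HP, Ivan); (TH, Vik)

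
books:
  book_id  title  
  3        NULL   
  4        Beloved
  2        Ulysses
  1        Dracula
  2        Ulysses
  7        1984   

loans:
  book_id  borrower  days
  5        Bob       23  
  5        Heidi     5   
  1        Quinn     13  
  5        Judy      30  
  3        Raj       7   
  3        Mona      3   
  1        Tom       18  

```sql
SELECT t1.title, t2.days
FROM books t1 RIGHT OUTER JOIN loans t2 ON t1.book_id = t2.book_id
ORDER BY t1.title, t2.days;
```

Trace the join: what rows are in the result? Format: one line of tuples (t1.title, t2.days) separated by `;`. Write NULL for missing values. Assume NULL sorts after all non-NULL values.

(Dracula, 13); (Dracula, 18); (NULL, 3); (NULL, 5); (NULL, 7); (NULL, 23); (NULL, 30)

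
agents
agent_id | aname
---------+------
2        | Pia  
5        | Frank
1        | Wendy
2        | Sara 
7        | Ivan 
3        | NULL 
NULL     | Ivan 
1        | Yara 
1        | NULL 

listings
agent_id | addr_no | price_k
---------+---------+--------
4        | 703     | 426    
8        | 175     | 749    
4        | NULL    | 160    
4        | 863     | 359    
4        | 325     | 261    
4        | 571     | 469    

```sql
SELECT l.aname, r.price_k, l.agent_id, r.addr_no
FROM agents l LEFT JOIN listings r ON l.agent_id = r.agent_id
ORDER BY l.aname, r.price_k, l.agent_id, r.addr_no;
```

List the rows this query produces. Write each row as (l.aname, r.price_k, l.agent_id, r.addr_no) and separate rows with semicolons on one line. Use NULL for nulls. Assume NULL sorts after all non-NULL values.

(Frank, NULL, 5, NULL); (Ivan, NULL, 7, NULL); (Ivan, NULL, NULL, NULL); (Pia, NULL, 2, NULL); (Sara, NULL, 2, NULL); (Wendy, NULL, 1, NULL); (Yara, NULL, 1, NULL); (NULL, NULL, 1, NULL); (NULL, NULL, 3, NULL)

LEFT JOIN keeps every row from `agents`; unmatched rows get NULL for `listings`'s columns.
Matching on l.agent_id = r.agent_id. A NULL in a compared column never satisfies the condition.
- l (agent_id=2) has no partner → padded with NULL.
- l (agent_id=5) has no partner → padded with NULL.
- l (agent_id=1) has no partner → padded with NULL.
- l (agent_id=2) has no partner → padded with NULL.
- l (agent_id=7) has no partner → padded with NULL.
- l (agent_id=3) has no partner → padded with NULL.
- l (agent_id=NULL) has no partner → padded with NULL.
- l (agent_id=1) has no partner → padded with NULL.
- l (agent_id=1) has no partner → padded with NULL.
After projecting and ordering:
l.aname | r.price_k | l.agent_id | r.addr_no
Frank | NULL | 5 | NULL
Ivan | NULL | 7 | NULL
Ivan | NULL | NULL | NULL
Pia | NULL | 2 | NULL
Sara | NULL | 2 | NULL
Wendy | NULL | 1 | NULL
Yara | NULL | 1 | NULL
NULL | NULL | 1 | NULL
NULL | NULL | 3 | NULL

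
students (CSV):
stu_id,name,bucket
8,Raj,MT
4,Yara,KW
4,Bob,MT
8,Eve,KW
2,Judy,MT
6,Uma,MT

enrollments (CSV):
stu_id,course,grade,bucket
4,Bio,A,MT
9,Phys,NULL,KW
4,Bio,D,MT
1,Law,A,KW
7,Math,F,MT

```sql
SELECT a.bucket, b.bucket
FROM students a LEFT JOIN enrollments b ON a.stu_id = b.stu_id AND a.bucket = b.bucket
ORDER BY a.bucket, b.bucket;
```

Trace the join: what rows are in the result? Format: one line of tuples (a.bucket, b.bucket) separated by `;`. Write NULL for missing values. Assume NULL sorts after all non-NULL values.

LEFT JOIN keeps every row from `students`; unmatched rows get NULL for `enrollments`'s columns.
Matching on a.stu_id = b.stu_id AND a.bucket = b.bucket.
Matched pairs: 2; unmatched a rows kept: 5.

(KW, NULL); (KW, NULL); (MT, MT); (MT, MT); (MT, NULL); (MT, NULL); (MT, NULL)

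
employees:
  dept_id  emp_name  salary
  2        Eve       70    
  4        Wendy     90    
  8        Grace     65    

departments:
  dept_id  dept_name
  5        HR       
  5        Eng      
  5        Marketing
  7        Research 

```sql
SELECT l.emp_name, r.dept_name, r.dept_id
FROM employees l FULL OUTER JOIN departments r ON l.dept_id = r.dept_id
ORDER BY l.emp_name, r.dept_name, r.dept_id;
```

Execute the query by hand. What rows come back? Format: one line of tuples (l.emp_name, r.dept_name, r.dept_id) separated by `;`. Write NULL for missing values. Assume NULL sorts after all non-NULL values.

(Eve, NULL, NULL); (Grace, NULL, NULL); (Wendy, NULL, NULL); (NULL, Eng, 5); (NULL, HR, 5); (NULL, Marketing, 5); (NULL, Research, 7)

FULL OUTER JOIN keeps every row from both sides; unmatched rows get NULL for the other side's columns.
Matching on l.dept_id = r.dept_id.
Matched pairs: 0; unmatched l rows kept: 3; unmatched r rows kept: 4.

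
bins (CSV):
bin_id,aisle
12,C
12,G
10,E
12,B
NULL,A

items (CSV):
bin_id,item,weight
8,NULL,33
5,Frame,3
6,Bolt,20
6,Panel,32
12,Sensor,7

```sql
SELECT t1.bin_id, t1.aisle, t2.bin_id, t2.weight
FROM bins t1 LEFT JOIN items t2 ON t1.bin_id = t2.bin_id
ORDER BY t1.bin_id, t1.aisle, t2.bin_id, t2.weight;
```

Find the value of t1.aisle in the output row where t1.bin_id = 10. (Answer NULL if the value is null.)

E

LEFT JOIN keeps every row from `bins`; unmatched rows get NULL for `items`'s columns.
Matching on t1.bin_id = t2.bin_id. A NULL in a compared column never satisfies the condition.
Matched pairs: 3; unmatched t1 rows kept: 2.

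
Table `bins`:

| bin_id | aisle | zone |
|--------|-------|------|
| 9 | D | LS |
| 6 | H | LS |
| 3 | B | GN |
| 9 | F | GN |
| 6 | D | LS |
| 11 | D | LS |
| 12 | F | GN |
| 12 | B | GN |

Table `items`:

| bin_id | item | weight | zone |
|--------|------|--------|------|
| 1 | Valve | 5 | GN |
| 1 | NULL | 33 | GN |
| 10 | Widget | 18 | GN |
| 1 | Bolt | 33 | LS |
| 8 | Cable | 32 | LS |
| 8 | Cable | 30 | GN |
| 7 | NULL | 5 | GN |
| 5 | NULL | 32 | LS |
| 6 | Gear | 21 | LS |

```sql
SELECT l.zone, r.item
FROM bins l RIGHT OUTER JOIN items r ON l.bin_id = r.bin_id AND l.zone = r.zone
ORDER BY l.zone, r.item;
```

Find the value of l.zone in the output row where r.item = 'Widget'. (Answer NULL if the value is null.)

NULL

RIGHT JOIN keeps every row from `items`; unmatched rows get NULL for `bins`'s columns.
Matching on l.bin_id = r.bin_id AND l.zone = r.zone.
- l[0] bin_id=9, zone=LS → no match.
- l[1] bin_id=6, zone=LS → 1 match(es) in r → 1 row(s).
- l[2] bin_id=3, zone=GN → no match.
- l[3] bin_id=9, zone=GN → no match.
- l[4] bin_id=6, zone=LS → 1 match(es) in r → 1 row(s).
- l[5] bin_id=11, zone=LS → no match.
- l[6] bin_id=12, zone=GN → no match.
- l[7] bin_id=12, zone=GN → no match.
- plus 8 unmatched r row(s), each kept with NULL l columns.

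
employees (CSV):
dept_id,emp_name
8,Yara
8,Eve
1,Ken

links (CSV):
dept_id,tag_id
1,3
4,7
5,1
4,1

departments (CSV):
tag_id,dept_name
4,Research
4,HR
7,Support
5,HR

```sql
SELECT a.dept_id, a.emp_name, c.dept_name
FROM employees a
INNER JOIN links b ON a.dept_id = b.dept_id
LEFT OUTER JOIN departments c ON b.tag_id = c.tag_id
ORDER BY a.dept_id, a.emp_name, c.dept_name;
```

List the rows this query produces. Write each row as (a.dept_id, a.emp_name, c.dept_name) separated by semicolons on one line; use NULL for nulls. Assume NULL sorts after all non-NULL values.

(1, Ken, NULL)

Joins associate left-to-right: employees INNER JOIN links on dept_id gives 1 intermediate row(s).
Then LEFT JOIN `departments c` on tag_id: each of those 1 rows is kept; rows whose b.tag_id has no match in c get NULL for c's columns.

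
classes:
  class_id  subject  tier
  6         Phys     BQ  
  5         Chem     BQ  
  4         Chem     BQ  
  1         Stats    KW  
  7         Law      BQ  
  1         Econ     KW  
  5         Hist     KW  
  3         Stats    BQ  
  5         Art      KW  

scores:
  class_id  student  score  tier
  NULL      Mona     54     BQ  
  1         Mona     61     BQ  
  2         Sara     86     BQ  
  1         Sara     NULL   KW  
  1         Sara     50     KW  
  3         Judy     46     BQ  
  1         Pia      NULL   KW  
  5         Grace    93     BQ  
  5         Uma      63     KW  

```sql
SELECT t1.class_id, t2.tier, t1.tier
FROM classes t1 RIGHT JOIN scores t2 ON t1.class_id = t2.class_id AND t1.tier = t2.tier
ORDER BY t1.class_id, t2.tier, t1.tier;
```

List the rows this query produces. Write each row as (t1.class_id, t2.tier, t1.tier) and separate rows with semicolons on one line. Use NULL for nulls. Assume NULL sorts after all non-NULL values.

(1, KW, KW); (1, KW, KW); (1, KW, KW); (1, KW, KW); (1, KW, KW); (1, KW, KW); (3, BQ, BQ); (5, BQ, BQ); (5, KW, KW); (5, KW, KW); (NULL, BQ, NULL); (NULL, BQ, NULL); (NULL, BQ, NULL)

RIGHT JOIN keeps every row from `scores`; unmatched rows get NULL for `classes`'s columns.
Matching on t1.class_id = t2.class_id AND t1.tier = t2.tier. A NULL in a compared column never satisfies the condition.
- t1 row (class_id=6, tier=BQ): no match.
- t1 row (class_id=5, tier=BQ): matches 1 t2 row(s) → 1 output row(s).
- t1 row (class_id=4, tier=BQ): no match.
- t1 row (class_id=1, tier=KW): matches 3 t2 row(s) → 3 output row(s).
- t1 row (class_id=7, tier=BQ): no match.
- t1 row (class_id=1, tier=KW): matches 3 t2 row(s) → 3 output row(s).
- t1 row (class_id=5, tier=KW): matches 1 t2 row(s) → 1 output row(s).
- t1 row (class_id=3, tier=BQ): matches 1 t2 row(s) → 1 output row(s).
- t1 row (class_id=5, tier=KW): matches 1 t2 row(s) → 1 output row(s).
- 3 t2 row(s) had no t1 match → kept, t1 columns NULL.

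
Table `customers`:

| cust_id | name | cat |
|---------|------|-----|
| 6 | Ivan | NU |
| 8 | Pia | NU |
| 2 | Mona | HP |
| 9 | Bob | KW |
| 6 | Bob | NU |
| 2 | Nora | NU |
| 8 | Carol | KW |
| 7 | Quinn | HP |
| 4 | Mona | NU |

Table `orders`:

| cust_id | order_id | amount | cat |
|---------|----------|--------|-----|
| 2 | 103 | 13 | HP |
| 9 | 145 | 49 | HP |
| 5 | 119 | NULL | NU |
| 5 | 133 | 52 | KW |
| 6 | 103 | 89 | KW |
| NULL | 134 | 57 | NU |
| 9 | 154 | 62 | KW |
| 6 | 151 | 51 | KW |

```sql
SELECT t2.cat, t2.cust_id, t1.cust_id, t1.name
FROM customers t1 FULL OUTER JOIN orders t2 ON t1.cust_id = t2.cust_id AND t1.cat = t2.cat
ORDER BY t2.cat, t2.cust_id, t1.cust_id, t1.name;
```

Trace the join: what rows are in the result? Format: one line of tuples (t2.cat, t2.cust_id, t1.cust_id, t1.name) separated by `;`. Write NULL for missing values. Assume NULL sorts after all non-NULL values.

(HP, 2, 2, Mona); (HP, 9, NULL, NULL); (KW, 5, NULL, NULL); (KW, 6, NULL, NULL); (KW, 6, NULL, NULL); (KW, 9, 9, Bob); (NU, 5, NULL, NULL); (NU, NULL, NULL, NULL); (NULL, NULL, 2, Nora); (NULL, NULL, 4, Mona); (NULL, NULL, 6, Bob); (NULL, NULL, 6, Ivan); (NULL, NULL, 7, Quinn); (NULL, NULL, 8, Carol); (NULL, NULL, 8, Pia)

FULL OUTER JOIN keeps every row from both sides; unmatched rows get NULL for the other side's columns.
Matching on t1.cust_id = t2.cust_id AND t1.cat = t2.cat. A NULL in a compared column never satisfies the condition.
- t1 row (cust_id=6, cat=NU): no match → kept, t2 columns NULL.
- t1 row (cust_id=8, cat=NU): no match → kept, t2 columns NULL.
- t1 row (cust_id=2, cat=HP): matches 1 t2 row(s) → 1 output row(s).
- t1 row (cust_id=9, cat=KW): matches 1 t2 row(s) → 1 output row(s).
- t1 row (cust_id=6, cat=NU): no match → kept, t2 columns NULL.
- t1 row (cust_id=2, cat=NU): no match → kept, t2 columns NULL.
- t1 row (cust_id=8, cat=KW): no match → kept, t2 columns NULL.
- t1 row (cust_id=7, cat=HP): no match → kept, t2 columns NULL.
- t1 row (cust_id=4, cat=NU): no match → kept, t2 columns NULL.
- 6 t2 row(s) had no t1 match → kept, t1 columns NULL.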